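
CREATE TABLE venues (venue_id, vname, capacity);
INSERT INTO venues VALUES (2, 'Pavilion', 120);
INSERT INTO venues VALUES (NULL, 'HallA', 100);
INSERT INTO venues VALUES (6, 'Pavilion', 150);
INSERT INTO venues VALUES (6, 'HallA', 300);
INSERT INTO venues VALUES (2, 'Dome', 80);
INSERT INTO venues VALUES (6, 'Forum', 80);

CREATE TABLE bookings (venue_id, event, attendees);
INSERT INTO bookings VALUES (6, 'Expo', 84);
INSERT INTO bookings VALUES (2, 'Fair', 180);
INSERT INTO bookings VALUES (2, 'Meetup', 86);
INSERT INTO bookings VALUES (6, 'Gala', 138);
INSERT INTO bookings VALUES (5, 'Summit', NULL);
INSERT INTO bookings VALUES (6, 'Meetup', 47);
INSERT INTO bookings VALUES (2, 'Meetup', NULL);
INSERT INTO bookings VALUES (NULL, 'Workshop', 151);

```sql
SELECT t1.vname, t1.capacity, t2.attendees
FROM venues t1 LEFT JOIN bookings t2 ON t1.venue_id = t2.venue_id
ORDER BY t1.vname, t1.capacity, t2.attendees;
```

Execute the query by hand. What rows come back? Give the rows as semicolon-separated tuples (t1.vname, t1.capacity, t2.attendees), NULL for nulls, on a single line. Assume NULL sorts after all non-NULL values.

LEFT JOIN keeps every row from `venues`; unmatched rows get NULL for `bookings`'s columns.
Matching on t1.venue_id = t2.venue_id. A NULL in a compared column never satisfies the condition.
- t1 (venue_id=2) pairs with 3 row(s) of t2.
- t1 (venue_id=NULL) has no partner → padded with NULL.
- t1 (venue_id=6) pairs with 3 row(s) of t2.
- t1 (venue_id=6) pairs with 3 row(s) of t2.
- t1 (venue_id=2) pairs with 3 row(s) of t2.
- t1 (venue_id=6) pairs with 3 row(s) of t2.

(Dome, 80, 86); (Dome, 80, 180); (Dome, 80, NULL); (Forum, 80, 47); (Forum, 80, 84); (Forum, 80, 138); (HallA, 100, NULL); (HallA, 300, 47); (HallA, 300, 84); (HallA, 300, 138); (Pavilion, 120, 86); (Pavilion, 120, 180); (Pavilion, 120, NULL); (Pavilion, 150, 47); (Pavilion, 150, 84); (Pavilion, 150, 138)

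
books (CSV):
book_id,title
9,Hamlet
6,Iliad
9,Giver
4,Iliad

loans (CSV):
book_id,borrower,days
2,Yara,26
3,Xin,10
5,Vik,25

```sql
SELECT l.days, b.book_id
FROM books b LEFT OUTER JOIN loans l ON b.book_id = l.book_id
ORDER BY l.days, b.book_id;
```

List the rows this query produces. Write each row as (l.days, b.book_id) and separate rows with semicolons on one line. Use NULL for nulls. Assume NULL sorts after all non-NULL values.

(NULL, 4); (NULL, 6); (NULL, 9); (NULL, 9)

LEFT JOIN keeps every row from `books`; unmatched rows get NULL for `loans`'s columns.
Matching on b.book_id = l.book_id.
- b (book_id=9) has no partner → padded with NULL.
- b (book_id=6) has no partner → padded with NULL.
- b (book_id=9) has no partner → padded with NULL.
- b (book_id=4) has no partner → padded with NULL.
After projecting and ordering:
l.days | b.book_id
NULL | 4
NULL | 6
NULL | 9
NULL | 9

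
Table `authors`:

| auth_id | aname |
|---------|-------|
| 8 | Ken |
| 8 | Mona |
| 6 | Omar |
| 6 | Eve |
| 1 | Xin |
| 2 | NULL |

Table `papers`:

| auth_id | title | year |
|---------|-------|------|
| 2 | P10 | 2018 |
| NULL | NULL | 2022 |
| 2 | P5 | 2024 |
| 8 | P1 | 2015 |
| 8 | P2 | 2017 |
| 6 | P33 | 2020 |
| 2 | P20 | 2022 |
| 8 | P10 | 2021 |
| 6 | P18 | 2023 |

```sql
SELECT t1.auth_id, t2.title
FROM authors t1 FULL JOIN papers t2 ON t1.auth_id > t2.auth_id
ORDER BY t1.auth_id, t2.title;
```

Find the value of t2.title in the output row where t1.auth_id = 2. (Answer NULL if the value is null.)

FULL OUTER JOIN keeps every row from both sides; unmatched rows get NULL for the other side's columns.
Matching on t1.auth_id > t2.auth_id. A NULL in a compared column never satisfies the condition.
- auth_id=8: 5 matching t2 row(s), so 5 row(s) emitted.
- auth_id=8: 5 matching t2 row(s), so 5 row(s) emitted.
- auth_id=6: 3 matching t2 row(s), so 3 row(s) emitted.
- auth_id=6: 3 matching t2 row(s), so 3 row(s) emitted.
- auth_id=1: no t2 row matches, row kept with t2 columns NULL.
- auth_id=2: no t2 row matches, row kept with t2 columns NULL.
- plus 4 unmatched t2 row(s), each kept with NULL t1 columns.

NULL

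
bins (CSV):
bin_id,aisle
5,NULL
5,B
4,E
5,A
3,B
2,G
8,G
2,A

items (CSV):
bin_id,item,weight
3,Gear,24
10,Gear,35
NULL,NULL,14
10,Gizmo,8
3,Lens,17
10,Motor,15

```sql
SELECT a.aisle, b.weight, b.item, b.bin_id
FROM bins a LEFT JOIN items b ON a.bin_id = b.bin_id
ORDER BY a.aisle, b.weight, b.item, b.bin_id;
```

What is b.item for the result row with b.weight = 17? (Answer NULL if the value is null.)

Lens

LEFT JOIN keeps every row from `bins`; unmatched rows get NULL for `items`'s columns.
Matching on a.bin_id = b.bin_id. A NULL in a compared column never satisfies the condition.
- bin_id=5: no b row matches, row kept with b columns NULL.
- bin_id=5: no b row matches, row kept with b columns NULL.
- bin_id=4: no b row matches, row kept with b columns NULL.
- bin_id=5: no b row matches, row kept with b columns NULL.
- bin_id=3: 2 matching b row(s), so 2 row(s) emitted.
- bin_id=2: no b row matches, row kept with b columns NULL.
- bin_id=8: no b row matches, row kept with b columns NULL.
- bin_id=2: no b row matches, row kept with b columns NULL.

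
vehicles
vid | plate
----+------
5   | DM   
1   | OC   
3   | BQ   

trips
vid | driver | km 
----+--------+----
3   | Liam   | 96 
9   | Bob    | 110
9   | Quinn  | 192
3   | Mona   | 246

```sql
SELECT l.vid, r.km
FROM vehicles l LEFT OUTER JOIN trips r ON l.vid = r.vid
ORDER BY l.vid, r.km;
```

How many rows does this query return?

LEFT JOIN keeps every row from `vehicles`; unmatched rows get NULL for `trips`'s columns.
Matching on l.vid = r.vid.
- l[0] vid=5 → no match; kept with NULLs on the r side.
- l[1] vid=1 → no match; kept with NULLs on the r side.
- l[2] vid=3 → 2 match(es) in r → 2 row(s).
Total: 2 matched + 2 padded = 4 rows.

4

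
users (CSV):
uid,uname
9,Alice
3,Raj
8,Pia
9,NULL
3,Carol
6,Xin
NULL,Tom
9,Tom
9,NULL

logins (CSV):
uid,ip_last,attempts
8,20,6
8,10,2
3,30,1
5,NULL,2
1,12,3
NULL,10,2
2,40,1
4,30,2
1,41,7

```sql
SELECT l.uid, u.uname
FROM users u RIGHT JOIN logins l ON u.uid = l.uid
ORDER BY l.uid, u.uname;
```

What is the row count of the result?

RIGHT JOIN keeps every row from `logins`; unmatched rows get NULL for `users`'s columns.
Matching on u.uid = l.uid. A NULL in a compared column never satisfies the condition.
- u (uid=9) has no partner in l.
- u (uid=3) pairs with 1 row(s) of l.
- u (uid=8) pairs with 2 row(s) of l.
- u (uid=9) has no partner in l.
- u (uid=3) pairs with 1 row(s) of l.
- u (uid=6) has no partner in l.
- u (uid=NULL) has no partner in l.
- u (uid=9) has no partner in l.
- u (uid=9) has no partner in l.
- 6 row(s) from l found no u partner → padded with NULL.
Total: 4 matched + 6 padded = 10 rows.

10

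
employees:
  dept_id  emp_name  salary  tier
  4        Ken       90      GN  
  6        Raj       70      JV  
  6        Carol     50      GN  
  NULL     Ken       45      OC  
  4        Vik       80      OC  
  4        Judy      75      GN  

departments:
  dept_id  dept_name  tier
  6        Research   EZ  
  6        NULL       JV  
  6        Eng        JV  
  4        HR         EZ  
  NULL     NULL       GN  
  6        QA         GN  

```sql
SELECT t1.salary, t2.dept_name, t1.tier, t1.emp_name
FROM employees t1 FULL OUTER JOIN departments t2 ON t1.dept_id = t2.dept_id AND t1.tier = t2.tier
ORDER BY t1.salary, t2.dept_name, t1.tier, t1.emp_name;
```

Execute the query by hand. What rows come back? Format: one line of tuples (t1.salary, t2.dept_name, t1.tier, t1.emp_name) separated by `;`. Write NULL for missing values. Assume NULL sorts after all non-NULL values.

(45, NULL, OC, Ken); (50, QA, GN, Carol); (70, Eng, JV, Raj); (70, NULL, JV, Raj); (75, NULL, GN, Judy); (80, NULL, OC, Vik); (90, NULL, GN, Ken); (NULL, HR, NULL, NULL); (NULL, Research, NULL, NULL); (NULL, NULL, NULL, NULL)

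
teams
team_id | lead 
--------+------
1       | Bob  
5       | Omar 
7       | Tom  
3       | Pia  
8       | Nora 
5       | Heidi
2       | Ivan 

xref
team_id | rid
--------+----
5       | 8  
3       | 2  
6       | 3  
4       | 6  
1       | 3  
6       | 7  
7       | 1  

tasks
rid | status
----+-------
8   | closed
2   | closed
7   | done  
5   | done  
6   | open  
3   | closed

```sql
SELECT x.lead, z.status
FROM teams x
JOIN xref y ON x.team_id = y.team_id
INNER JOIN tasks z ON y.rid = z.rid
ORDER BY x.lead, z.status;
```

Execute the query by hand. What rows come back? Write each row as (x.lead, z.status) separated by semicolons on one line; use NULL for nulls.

(Bob, closed); (Heidi, closed); (Omar, closed); (Pia, closed)

Evaluate left to right. First `teams x INNER JOIN xref y` on team_id: 5 row(s).
Then INNER JOIN `tasks z` on rid: keep only rows whose y.rid appears in z.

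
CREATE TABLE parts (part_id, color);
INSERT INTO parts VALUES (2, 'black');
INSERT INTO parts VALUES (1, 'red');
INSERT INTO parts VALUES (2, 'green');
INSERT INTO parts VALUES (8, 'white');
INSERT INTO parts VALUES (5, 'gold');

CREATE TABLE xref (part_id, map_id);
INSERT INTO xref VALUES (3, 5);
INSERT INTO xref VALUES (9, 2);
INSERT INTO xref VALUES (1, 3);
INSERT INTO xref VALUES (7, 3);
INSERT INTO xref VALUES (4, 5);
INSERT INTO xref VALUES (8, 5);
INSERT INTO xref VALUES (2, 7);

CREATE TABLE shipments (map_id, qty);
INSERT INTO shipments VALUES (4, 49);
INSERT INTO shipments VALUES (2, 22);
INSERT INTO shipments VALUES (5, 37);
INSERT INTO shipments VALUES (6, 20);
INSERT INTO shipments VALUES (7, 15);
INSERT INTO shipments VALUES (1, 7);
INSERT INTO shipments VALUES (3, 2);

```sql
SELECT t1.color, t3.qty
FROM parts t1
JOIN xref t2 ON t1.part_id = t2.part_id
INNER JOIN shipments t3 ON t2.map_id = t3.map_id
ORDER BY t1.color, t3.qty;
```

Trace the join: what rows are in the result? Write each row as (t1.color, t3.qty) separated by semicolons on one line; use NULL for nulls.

(black, 15); (green, 15); (red, 2); (white, 37)

Joins associate left-to-right: parts INNER JOIN xref on part_id gives 4 intermediate row(s).
Then INNER JOIN `shipments t3` on map_id: keep only rows whose t2.map_id appears in t3.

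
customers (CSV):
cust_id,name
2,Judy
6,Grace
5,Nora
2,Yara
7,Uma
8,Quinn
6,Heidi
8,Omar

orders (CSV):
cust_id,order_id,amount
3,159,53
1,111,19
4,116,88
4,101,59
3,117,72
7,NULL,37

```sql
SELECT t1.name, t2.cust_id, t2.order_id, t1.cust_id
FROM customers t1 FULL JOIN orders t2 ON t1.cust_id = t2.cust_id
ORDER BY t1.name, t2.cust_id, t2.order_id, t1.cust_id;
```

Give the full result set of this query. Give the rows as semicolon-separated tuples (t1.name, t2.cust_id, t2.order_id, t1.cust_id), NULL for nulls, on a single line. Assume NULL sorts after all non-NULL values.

(Grace, NULL, NULL, 6); (Heidi, NULL, NULL, 6); (Judy, NULL, NULL, 2); (Nora, NULL, NULL, 5); (Omar, NULL, NULL, 8); (Quinn, NULL, NULL, 8); (Uma, 7, NULL, 7); (Yara, NULL, NULL, 2); (NULL, 1, 111, NULL); (NULL, 3, 117, NULL); (NULL, 3, 159, NULL); (NULL, 4, 101, NULL); (NULL, 4, 116, NULL)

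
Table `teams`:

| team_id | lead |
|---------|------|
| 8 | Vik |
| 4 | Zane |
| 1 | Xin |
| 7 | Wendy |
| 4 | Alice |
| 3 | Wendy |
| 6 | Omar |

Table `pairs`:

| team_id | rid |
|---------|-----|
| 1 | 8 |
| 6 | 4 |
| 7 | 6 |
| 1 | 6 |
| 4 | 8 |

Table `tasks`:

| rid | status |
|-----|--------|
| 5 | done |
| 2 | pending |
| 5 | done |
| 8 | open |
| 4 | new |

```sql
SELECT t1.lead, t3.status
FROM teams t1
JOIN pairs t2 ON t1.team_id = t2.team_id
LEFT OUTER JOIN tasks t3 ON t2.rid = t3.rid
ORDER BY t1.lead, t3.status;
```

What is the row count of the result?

Evaluate left to right. First `teams t1 INNER JOIN pairs t2` on team_id: 6 row(s).
Then LEFT JOIN `tasks t3` on rid: each of those 6 rows is kept; rows whose t2.rid has no match in t3 get NULL for t3's columns.
Result: 6 row(s).

6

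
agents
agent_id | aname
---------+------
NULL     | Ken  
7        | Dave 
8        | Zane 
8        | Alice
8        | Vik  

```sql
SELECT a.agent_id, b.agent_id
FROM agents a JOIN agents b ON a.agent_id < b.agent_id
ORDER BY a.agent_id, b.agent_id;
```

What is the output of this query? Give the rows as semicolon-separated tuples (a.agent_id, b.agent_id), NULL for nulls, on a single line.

(7, 8); (7, 8); (7, 8)

INNER JOIN keeps only pairs where the ON condition holds.
Matching on a.agent_id < b.agent_id. A NULL in a compared column never satisfies the condition.
Matched pairs: 3.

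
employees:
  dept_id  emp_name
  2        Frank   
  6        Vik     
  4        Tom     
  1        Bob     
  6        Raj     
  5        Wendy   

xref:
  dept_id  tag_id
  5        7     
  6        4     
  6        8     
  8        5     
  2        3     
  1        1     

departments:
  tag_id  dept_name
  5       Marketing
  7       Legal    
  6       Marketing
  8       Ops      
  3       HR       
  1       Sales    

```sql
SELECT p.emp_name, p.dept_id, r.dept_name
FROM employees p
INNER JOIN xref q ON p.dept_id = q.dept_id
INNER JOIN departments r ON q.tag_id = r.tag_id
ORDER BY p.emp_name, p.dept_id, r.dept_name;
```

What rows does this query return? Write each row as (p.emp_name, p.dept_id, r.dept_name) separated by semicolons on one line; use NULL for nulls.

(Bob, 1, Sales); (Frank, 2, HR); (Raj, 6, Ops); (Vik, 6, Ops); (Wendy, 5, Legal)

Step 1 — p INNER JOIN q on dept_id → 7 row(s).
Then INNER JOIN `departments r` on tag_id: keep only rows whose q.tag_id appears in r.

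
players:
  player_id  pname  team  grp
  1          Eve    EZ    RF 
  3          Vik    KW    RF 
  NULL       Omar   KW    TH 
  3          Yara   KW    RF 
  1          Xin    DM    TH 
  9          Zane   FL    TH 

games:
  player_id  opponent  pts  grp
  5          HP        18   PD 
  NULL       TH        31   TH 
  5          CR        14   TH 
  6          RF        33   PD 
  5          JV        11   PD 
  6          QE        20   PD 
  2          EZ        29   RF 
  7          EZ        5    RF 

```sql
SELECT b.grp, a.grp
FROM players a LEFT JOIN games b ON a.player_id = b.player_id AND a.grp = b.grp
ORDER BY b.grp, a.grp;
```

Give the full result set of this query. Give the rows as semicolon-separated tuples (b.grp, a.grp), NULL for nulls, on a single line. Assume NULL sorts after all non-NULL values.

(NULL, RF); (NULL, RF); (NULL, RF); (NULL, TH); (NULL, TH); (NULL, TH)

LEFT JOIN keeps every row from `players`; unmatched rows get NULL for `games`'s columns.
Matching on a.player_id = b.player_id AND a.grp = b.grp. A NULL in a compared column never satisfies the condition.
- a row (player_id=1, grp=RF): no match → kept, b columns NULL.
- a row (player_id=3, grp=RF): no match → kept, b columns NULL.
- a row (player_id=NULL, grp=TH): no match → kept, b columns NULL.
- a row (player_id=3, grp=RF): no match → kept, b columns NULL.
- a row (player_id=1, grp=TH): no match → kept, b columns NULL.
- a row (player_id=9, grp=TH): no match → kept, b columns NULL.
After projecting and ordering:
b.grp | a.grp
NULL | RF
NULL | RF
NULL | RF
NULL | TH
NULL | TH
NULL | TH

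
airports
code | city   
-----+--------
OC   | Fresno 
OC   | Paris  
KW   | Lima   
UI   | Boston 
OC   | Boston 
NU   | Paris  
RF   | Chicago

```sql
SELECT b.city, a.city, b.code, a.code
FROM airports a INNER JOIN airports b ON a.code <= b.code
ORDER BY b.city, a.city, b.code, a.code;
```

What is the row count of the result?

31

INNER JOIN keeps only pairs where the ON condition holds.
Matching on a.code <= b.code.
Matched pairs: 31.
Total: 31 rows.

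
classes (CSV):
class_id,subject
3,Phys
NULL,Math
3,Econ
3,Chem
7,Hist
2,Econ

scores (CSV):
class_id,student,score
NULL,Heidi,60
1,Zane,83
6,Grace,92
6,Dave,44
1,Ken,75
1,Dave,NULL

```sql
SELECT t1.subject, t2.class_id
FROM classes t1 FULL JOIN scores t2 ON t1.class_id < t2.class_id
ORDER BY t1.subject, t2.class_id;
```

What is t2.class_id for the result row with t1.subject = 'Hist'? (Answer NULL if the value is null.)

FULL OUTER JOIN keeps every row from both sides; unmatched rows get NULL for the other side's columns.
Matching on t1.class_id < t2.class_id. A NULL in a compared column never satisfies the condition.
- t1 row (class_id=3): matches 2 t2 row(s) → 2 output row(s).
- t1 row (class_id=NULL): no match → kept, t2 columns NULL.
- t1 row (class_id=3): matches 2 t2 row(s) → 2 output row(s).
- t1 row (class_id=3): matches 2 t2 row(s) → 2 output row(s).
- t1 row (class_id=7): no match → kept, t2 columns NULL.
- t1 row (class_id=2): matches 2 t2 row(s) → 2 output row(s).
- 4 t2 row(s) had no t1 match → kept, t1 columns NULL.

NULL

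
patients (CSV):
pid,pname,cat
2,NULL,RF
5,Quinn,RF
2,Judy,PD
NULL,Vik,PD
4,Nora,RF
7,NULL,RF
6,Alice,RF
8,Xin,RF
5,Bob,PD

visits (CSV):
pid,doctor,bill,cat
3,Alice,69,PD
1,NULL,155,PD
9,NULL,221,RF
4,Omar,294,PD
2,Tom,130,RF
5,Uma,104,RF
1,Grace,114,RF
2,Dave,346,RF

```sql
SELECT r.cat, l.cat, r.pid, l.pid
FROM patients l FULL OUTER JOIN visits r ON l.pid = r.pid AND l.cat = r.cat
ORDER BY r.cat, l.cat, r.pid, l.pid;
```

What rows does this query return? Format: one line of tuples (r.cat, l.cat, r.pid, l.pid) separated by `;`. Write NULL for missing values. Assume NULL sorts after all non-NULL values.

(PD, NULL, 1, NULL); (PD, NULL, 3, NULL); (PD, NULL, 4, NULL); (RF, RF, 2, 2); (RF, RF, 2, 2); (RF, RF, 5, 5); (RF, NULL, 1, NULL); (RF, NULL, 9, NULL); (NULL, PD, NULL, 2); (NULL, PD, NULL, 5); (NULL, PD, NULL, NULL); (NULL, RF, NULL, 4); (NULL, RF, NULL, 6); (NULL, RF, NULL, 7); (NULL, RF, NULL, 8)

FULL OUTER JOIN keeps every row from both sides; unmatched rows get NULL for the other side's columns.
Matching on l.pid = r.pid AND l.cat = r.cat. A NULL in a compared column never satisfies the condition.
Matched pairs: 3; unmatched l rows kept: 7; unmatched r rows kept: 5.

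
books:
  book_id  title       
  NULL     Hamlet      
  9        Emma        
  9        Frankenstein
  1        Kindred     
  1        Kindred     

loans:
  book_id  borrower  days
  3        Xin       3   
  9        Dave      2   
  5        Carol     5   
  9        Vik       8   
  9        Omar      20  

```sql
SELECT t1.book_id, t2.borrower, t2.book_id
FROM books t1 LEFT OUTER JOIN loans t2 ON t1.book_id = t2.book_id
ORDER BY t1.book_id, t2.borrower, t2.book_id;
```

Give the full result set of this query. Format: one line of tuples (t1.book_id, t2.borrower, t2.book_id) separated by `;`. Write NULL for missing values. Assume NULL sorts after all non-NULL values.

(1, NULL, NULL); (1, NULL, NULL); (9, Dave, 9); (9, Dave, 9); (9, Omar, 9); (9, Omar, 9); (9, Vik, 9); (9, Vik, 9); (NULL, NULL, NULL)

LEFT JOIN keeps every row from `books`; unmatched rows get NULL for `loans`'s columns.
Matching on t1.book_id = t2.book_id. A NULL in a compared column never satisfies the condition.
- t1[0] book_id=NULL → no match; kept with NULLs on the t2 side.
- t1[1] book_id=9 → 3 match(es) in t2 → 3 row(s).
- t1[2] book_id=9 → 3 match(es) in t2 → 3 row(s).
- t1[3] book_id=1 → no match; kept with NULLs on the t2 side.
- t1[4] book_id=1 → no match; kept with NULLs on the t2 side.
After projecting and ordering:
t1.book_id | t2.borrower | t2.book_id
1 | NULL | NULL
1 | NULL | NULL
9 | Dave | 9
9 | Dave | 9
9 | Omar | 9
9 | Omar | 9
9 | Vik | 9
9 | Vik | 9
NULL | NULL | NULL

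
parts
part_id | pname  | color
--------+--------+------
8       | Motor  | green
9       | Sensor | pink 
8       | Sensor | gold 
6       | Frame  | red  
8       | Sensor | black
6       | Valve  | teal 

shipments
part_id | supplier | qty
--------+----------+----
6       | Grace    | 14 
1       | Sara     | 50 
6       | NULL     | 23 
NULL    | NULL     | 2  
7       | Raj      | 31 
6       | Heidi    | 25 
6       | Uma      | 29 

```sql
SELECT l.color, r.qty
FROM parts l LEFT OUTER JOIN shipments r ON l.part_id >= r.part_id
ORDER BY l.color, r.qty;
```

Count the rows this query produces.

LEFT JOIN keeps every row from `parts`; unmatched rows get NULL for `shipments`'s columns.
Matching on l.part_id >= r.part_id. A NULL in a compared column never satisfies the condition.
- l (part_id=8) pairs with 6 row(s) of r.
- l (part_id=9) pairs with 6 row(s) of r.
- l (part_id=8) pairs with 6 row(s) of r.
- l (part_id=6) pairs with 5 row(s) of r.
- l (part_id=8) pairs with 6 row(s) of r.
- l (part_id=6) pairs with 5 row(s) of r.
Total: 34 rows.

34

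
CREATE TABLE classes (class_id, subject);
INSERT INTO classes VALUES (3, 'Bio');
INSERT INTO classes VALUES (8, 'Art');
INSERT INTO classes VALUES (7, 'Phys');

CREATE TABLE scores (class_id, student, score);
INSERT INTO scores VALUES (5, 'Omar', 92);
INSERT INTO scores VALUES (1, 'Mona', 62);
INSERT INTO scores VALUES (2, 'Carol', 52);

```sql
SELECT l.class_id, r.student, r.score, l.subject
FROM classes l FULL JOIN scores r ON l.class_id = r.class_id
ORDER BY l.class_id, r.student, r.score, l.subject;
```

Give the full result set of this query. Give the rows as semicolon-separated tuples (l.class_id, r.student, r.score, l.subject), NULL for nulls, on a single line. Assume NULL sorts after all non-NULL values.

(3, NULL, NULL, Bio); (7, NULL, NULL, Phys); (8, NULL, NULL, Art); (NULL, Carol, 52, NULL); (NULL, Mona, 62, NULL); (NULL, Omar, 92, NULL)

FULL OUTER JOIN keeps every row from both sides; unmatched rows get NULL for the other side's columns.
Matching on l.class_id = r.class_id.
- l[0] class_id=3 → no match; kept with NULLs on the r side.
- l[1] class_id=8 → no match; kept with NULLs on the r side.
- l[2] class_id=7 → no match; kept with NULLs on the r side.
- 3 r row(s) had no l match → kept, l columns NULL.
After projecting and ordering:
l.class_id | r.student | r.score | l.subject
3 | NULL | NULL | Bio
7 | NULL | NULL | Phys
8 | NULL | NULL | Art
NULL | Carol | 52 | NULL
NULL | Mona | 62 | NULL
NULL | Omar | 92 | NULL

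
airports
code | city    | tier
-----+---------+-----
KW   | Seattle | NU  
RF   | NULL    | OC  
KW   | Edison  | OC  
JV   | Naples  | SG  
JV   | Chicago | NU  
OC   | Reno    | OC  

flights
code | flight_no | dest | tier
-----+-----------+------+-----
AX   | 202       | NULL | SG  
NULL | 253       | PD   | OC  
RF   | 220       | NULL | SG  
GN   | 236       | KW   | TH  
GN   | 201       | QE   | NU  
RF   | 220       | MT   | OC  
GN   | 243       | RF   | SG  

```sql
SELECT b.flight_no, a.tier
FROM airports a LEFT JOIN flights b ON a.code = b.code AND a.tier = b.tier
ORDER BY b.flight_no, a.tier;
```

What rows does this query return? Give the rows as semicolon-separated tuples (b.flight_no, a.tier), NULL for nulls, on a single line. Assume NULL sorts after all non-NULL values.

LEFT JOIN keeps every row from `airports`; unmatched rows get NULL for `flights`'s columns.
Matching on a.code = b.code AND a.tier = b.tier. A NULL in a compared column never satisfies the condition.
- a[0] code=KW, tier=NU → no match; kept with NULLs on the b side.
- a[1] code=RF, tier=OC → 1 match(es) in b → 1 row(s).
- a[2] code=KW, tier=OC → no match; kept with NULLs on the b side.
- a[3] code=JV, tier=SG → no match; kept with NULLs on the b side.
- a[4] code=JV, tier=NU → no match; kept with NULLs on the b side.
- a[5] code=OC, tier=OC → no match; kept with NULLs on the b side.
After projecting and ordering:
b.flight_no | a.tier
220 | OC
NULL | NU
NULL | NU
NULL | OC
NULL | OC
NULL | SG

(220, OC); (NULL, NU); (NULL, NU); (NULL, OC); (NULL, OC); (NULL, SG)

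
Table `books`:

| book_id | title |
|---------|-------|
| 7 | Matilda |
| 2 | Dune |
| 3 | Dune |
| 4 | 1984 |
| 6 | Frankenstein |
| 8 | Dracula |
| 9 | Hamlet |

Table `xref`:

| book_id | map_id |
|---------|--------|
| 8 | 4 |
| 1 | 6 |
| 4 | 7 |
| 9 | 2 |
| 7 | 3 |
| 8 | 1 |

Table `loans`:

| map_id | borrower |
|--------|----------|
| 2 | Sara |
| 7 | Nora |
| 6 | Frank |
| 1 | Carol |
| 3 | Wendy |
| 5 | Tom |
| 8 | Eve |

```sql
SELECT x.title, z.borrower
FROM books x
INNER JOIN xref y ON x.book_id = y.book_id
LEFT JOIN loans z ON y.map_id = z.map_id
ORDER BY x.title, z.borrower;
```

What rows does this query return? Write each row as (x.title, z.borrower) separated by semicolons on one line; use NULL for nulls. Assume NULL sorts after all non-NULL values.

Evaluate left to right. First `books x INNER JOIN xref y` on book_id: 5 row(s).
Then LEFT JOIN `loans z` on map_id: each of those 5 rows is kept; rows whose y.map_id has no match in z get NULL for z's columns.

(1984, Nora); (Dracula, Carol); (Dracula, NULL); (Hamlet, Sara); (Matilda, Wendy)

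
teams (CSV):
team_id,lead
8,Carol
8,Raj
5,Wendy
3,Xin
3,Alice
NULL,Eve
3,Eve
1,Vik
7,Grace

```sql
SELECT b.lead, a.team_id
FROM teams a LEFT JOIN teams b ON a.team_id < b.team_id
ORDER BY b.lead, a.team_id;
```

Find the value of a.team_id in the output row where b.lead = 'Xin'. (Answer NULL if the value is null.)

1

LEFT JOIN keeps every row from `teams a`; unmatched rows get NULL for `teams b`'s columns.
Matching on a.team_id < b.team_id. A NULL in a compared column never satisfies the condition.
- a row (team_id=8): no match → kept, b columns NULL.
- a row (team_id=8): no match → kept, b columns NULL.
- a row (team_id=5): matches 3 b row(s) → 3 output row(s).
- a row (team_id=3): matches 4 b row(s) → 4 output row(s).
- a row (team_id=3): matches 4 b row(s) → 4 output row(s).
- a row (team_id=NULL): no match → kept, b columns NULL.
- a row (team_id=3): matches 4 b row(s) → 4 output row(s).
- a row (team_id=1): matches 7 b row(s) → 7 output row(s).
- a row (team_id=7): matches 2 b row(s) → 2 output row(s).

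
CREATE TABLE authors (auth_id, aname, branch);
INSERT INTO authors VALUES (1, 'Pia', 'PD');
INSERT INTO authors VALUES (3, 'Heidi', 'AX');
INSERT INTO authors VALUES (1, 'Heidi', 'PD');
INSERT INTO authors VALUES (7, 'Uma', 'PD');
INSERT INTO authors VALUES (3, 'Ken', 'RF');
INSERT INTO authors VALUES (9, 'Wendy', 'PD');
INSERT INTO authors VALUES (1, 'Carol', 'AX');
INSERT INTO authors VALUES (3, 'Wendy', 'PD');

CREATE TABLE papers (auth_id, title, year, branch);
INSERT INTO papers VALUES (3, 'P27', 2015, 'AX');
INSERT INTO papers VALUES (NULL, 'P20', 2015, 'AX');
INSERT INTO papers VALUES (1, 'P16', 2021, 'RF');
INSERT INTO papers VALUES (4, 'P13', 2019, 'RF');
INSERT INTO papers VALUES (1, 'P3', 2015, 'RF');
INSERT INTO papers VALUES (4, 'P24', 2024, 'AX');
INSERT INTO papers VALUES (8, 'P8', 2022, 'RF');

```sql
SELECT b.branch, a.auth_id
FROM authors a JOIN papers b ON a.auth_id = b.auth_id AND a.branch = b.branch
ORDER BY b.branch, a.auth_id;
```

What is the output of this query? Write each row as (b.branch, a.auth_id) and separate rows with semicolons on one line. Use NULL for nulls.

(AX, 3)

INNER JOIN keeps only pairs where the ON condition holds.
Matching on a.auth_id = b.auth_id AND a.branch = b.branch. A NULL in a compared column never satisfies the condition.
- a[0] auth_id=1, branch=PD → no match; dropped.
- a[1] auth_id=3, branch=AX → 1 match(es) in b → 1 row(s).
- a[2] auth_id=1, branch=PD → no match; dropped.
- a[3] auth_id=7, branch=PD → no match; dropped.
- a[4] auth_id=3, branch=RF → no match; dropped.
- a[5] auth_id=9, branch=PD → no match; dropped.
- a[6] auth_id=1, branch=AX → no match; dropped.
- a[7] auth_id=3, branch=PD → no match; dropped.
After projecting and ordering:
b.branch | a.auth_id
AX | 3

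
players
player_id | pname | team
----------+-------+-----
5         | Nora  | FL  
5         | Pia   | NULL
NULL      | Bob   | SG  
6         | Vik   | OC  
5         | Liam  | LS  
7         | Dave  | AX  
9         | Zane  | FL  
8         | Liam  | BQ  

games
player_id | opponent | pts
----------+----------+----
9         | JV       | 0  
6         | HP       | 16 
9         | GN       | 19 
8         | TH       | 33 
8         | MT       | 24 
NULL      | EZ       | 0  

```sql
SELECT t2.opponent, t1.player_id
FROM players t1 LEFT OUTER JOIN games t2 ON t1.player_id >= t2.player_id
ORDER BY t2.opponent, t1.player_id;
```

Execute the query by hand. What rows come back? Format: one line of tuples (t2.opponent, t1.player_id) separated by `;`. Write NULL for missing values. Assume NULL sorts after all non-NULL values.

LEFT JOIN keeps every row from `players`; unmatched rows get NULL for `games`'s columns.
Matching on t1.player_id >= t2.player_id. A NULL in a compared column never satisfies the condition.
- t1[0] player_id=5 → no match; kept with NULLs on the t2 side.
- t1[1] player_id=5 → no match; kept with NULLs on the t2 side.
- t1[2] player_id=NULL → no match; kept with NULLs on the t2 side.
- t1[3] player_id=6 → 1 match(es) in t2 → 1 row(s).
- t1[4] player_id=5 → no match; kept with NULLs on the t2 side.
- t1[5] player_id=7 → 1 match(es) in t2 → 1 row(s).
- t1[6] player_id=9 → 5 match(es) in t2 → 5 row(s).
- t1[7] player_id=8 → 3 match(es) in t2 → 3 row(s).

(GN, 9); (HP, 6); (HP, 7); (HP, 8); (HP, 9); (JV, 9); (MT, 8); (MT, 9); (TH, 8); (TH, 9); (NULL, 5); (NULL, 5); (NULL, 5); (NULL, NULL)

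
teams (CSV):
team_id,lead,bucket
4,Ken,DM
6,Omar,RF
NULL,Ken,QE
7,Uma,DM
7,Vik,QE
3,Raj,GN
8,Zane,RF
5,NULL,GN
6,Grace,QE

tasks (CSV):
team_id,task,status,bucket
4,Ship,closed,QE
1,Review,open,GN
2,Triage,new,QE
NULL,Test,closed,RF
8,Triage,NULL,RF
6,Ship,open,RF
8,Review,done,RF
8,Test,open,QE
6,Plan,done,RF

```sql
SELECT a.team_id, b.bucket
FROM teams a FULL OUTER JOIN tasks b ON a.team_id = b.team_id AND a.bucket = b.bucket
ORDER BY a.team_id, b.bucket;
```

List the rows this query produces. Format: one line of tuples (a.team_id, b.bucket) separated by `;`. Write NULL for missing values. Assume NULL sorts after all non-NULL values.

FULL OUTER JOIN keeps every row from both sides; unmatched rows get NULL for the other side's columns.
Matching on a.team_id = b.team_id AND a.bucket = b.bucket. A NULL in a compared column never satisfies the condition.
- a (team_id=4, bucket=DM) has no partner → padded with NULL.
- a (team_id=6, bucket=RF) pairs with 2 row(s) of b.
- a (team_id=NULL, bucket=QE) has no partner → padded with NULL.
- a (team_id=7, bucket=DM) has no partner → padded with NULL.
- a (team_id=7, bucket=QE) has no partner → padded with NULL.
- a (team_id=3, bucket=GN) has no partner → padded with NULL.
- a (team_id=8, bucket=RF) pairs with 2 row(s) of b.
- a (team_id=5, bucket=GN) has no partner → padded with NULL.
- a (team_id=6, bucket=QE) has no partner → padded with NULL.
- 5 row(s) from b found no a partner → padded with NULL.

(3, NULL); (4, NULL); (5, NULL); (6, RF); (6, RF); (6, NULL); (7, NULL); (7, NULL); (8, RF); (8, RF); (NULL, GN); (NULL, QE); (NULL, QE); (NULL, QE); (NULL, RF); (NULL, NULL)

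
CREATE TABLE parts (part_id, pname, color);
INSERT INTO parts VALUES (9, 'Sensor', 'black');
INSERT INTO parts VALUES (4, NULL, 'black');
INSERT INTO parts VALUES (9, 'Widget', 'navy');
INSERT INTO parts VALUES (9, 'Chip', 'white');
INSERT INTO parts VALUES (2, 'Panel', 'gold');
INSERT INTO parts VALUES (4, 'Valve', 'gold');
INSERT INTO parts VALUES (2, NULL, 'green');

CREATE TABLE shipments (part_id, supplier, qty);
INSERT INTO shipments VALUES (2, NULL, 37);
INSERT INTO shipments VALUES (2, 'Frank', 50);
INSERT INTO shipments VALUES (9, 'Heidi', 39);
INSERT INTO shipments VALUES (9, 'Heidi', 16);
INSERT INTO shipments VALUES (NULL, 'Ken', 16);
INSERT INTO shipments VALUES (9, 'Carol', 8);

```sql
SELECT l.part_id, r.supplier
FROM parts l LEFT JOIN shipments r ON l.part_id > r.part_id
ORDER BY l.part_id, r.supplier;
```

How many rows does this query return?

LEFT JOIN keeps every row from `parts`; unmatched rows get NULL for `shipments`'s columns.
Matching on l.part_id > r.part_id. A NULL in a compared column never satisfies the condition.
Matched pairs: 10; unmatched l rows kept: 2.
Total: 10 matched + 2 padded = 12 rows.

12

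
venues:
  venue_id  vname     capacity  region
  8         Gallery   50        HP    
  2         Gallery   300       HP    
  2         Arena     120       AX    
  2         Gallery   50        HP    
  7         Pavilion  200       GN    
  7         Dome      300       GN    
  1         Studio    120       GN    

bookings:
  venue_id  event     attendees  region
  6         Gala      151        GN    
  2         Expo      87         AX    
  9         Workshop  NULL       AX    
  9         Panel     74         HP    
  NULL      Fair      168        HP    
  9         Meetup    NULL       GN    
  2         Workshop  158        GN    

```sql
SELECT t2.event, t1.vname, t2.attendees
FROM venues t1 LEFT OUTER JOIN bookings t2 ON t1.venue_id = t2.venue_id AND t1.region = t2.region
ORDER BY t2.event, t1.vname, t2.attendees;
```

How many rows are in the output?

7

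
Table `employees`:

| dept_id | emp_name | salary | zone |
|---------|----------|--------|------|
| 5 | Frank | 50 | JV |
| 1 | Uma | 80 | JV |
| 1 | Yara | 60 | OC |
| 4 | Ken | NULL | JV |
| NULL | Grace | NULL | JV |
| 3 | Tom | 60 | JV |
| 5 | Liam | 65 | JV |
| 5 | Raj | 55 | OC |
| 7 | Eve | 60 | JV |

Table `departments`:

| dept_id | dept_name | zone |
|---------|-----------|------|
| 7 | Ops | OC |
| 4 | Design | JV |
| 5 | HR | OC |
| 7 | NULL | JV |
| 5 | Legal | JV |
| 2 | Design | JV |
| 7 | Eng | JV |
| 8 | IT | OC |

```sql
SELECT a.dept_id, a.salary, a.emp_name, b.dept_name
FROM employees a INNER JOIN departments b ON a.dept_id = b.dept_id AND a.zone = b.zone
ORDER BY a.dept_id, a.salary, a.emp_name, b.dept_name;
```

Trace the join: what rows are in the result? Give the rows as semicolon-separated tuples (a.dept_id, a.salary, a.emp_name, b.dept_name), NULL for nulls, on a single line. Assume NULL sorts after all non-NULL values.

(4, NULL, Ken, Design); (5, 50, Frank, Legal); (5, 55, Raj, HR); (5, 65, Liam, Legal); (7, 60, Eve, Eng); (7, 60, Eve, NULL)

INNER JOIN keeps only pairs where the ON condition holds.
Matching on a.dept_id = b.dept_id AND a.zone = b.zone. A NULL in a compared column never satisfies the condition.
- dept_id=5, zone=JV: 1 matching b row(s), so 1 row(s) emitted.
- dept_id=1, zone=JV: no matching b row, dropped.
- dept_id=1, zone=OC: no matching b row, dropped.
- dept_id=4, zone=JV: 1 matching b row(s), so 1 row(s) emitted.
- dept_id=NULL, zone=JV: no matching b row, dropped.
- dept_id=3, zone=JV: no matching b row, dropped.
- dept_id=5, zone=JV: 1 matching b row(s), so 1 row(s) emitted.
- dept_id=5, zone=OC: 1 matching b row(s), so 1 row(s) emitted.
- dept_id=7, zone=JV: 2 matching b row(s), so 2 row(s) emitted.
After projecting and ordering:
a.dept_id | a.salary | a.emp_name | b.dept_name
4 | NULL | Ken | Design
5 | 50 | Frank | Legal
5 | 55 | Raj | HR
5 | 65 | Liam | Legal
7 | 60 | Eve | Eng
7 | 60 | Eve | NULL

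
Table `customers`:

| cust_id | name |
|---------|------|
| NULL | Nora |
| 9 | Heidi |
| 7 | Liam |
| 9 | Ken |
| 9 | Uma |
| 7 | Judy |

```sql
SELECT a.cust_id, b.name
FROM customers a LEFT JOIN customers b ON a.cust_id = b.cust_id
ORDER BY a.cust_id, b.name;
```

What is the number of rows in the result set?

LEFT JOIN keeps every row from `customers a`; unmatched rows get NULL for `customers b`'s columns.
Matching on a.cust_id = b.cust_id. A NULL in a compared column never satisfies the condition.
- a (cust_id=NULL) has no partner → padded with NULL.
- a (cust_id=9) pairs with 3 row(s) of b.
- a (cust_id=7) pairs with 2 row(s) of b.
- a (cust_id=9) pairs with 3 row(s) of b.
- a (cust_id=9) pairs with 3 row(s) of b.
- a (cust_id=7) pairs with 2 row(s) of b.
Total: 13 matched + 1 padded = 14 rows.

14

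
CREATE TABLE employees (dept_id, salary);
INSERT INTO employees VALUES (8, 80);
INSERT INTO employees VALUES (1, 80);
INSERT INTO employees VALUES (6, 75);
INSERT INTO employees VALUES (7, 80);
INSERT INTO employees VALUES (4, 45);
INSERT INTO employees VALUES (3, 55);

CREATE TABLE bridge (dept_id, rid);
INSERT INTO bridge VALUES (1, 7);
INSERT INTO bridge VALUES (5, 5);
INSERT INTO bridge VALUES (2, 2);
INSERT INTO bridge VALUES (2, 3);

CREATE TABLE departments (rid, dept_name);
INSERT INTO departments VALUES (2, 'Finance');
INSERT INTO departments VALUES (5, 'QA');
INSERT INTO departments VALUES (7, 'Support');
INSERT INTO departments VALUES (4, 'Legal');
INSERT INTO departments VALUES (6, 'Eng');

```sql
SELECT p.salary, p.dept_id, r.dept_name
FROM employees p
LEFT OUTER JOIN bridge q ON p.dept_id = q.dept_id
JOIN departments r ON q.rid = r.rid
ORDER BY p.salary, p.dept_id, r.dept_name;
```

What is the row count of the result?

Evaluate left to right. First `employees p LEFT JOIN bridge q` on dept_id: 6 row(s).
Then INNER JOIN `departments r` on rid: keep only rows whose q.rid appears in r.
Result: 1 row(s).

1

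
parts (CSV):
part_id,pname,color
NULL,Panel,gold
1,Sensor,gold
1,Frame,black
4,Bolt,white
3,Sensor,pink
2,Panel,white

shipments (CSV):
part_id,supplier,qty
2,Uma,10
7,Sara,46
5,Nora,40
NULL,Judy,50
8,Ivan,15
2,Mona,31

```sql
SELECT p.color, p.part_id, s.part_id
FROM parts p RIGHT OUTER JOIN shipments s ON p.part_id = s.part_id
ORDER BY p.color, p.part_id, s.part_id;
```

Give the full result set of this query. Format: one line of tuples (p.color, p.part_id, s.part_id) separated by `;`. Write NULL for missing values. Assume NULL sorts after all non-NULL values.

RIGHT JOIN keeps every row from `shipments`; unmatched rows get NULL for `parts`'s columns.
Matching on p.part_id = s.part_id. A NULL in a compared column never satisfies the condition.
Matched pairs: 2; unmatched s rows kept: 4.

(white, 2, 2); (white, 2, 2); (NULL, NULL, 5); (NULL, NULL, 7); (NULL, NULL, 8); (NULL, NULL, NULL)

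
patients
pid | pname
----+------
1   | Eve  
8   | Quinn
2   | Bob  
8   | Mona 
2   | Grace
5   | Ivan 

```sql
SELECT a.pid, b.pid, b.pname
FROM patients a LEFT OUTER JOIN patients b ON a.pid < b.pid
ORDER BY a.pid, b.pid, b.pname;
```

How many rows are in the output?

15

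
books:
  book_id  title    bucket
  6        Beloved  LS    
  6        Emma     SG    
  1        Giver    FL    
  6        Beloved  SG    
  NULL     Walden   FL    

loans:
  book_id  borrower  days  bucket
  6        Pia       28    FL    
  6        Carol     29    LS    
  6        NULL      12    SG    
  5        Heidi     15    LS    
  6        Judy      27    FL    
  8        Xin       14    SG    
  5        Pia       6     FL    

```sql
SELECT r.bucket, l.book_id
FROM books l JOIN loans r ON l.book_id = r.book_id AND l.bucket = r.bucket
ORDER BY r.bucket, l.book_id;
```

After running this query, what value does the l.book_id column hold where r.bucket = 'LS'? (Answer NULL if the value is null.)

INNER JOIN keeps only pairs where the ON condition holds.
Matching on l.book_id = r.book_id AND l.bucket = r.bucket. A NULL in a compared column never satisfies the condition.
Matched pairs: 3.

6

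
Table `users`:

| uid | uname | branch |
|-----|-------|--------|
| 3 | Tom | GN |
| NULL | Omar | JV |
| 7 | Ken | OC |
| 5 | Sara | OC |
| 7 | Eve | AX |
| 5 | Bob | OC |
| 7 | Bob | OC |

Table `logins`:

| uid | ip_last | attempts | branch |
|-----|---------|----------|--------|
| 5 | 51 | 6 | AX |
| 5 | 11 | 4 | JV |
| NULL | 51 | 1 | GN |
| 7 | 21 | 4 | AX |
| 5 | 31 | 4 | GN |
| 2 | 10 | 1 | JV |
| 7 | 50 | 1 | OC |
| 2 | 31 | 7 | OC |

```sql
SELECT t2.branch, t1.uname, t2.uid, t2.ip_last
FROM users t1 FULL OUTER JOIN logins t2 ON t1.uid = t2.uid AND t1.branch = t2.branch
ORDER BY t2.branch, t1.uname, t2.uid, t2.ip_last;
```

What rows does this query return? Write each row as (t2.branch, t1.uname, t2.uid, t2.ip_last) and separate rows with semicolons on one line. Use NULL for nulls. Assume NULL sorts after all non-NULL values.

(AX, Eve, 7, 21); (AX, NULL, 5, 51); (GN, NULL, 5, 31); (GN, NULL, NULL, 51); (JV, NULL, 2, 10); (JV, NULL, 5, 11); (OC, Bob, 7, 50); (OC, Ken, 7, 50); (OC, NULL, 2, 31); (NULL, Bob, NULL, NULL); (NULL, Omar, NULL, NULL); (NULL, Sara, NULL, NULL); (NULL, Tom, NULL, NULL)

FULL OUTER JOIN keeps every row from both sides; unmatched rows get NULL for the other side's columns.
Matching on t1.uid = t2.uid AND t1.branch = t2.branch. A NULL in a compared column never satisfies the condition.
Matched pairs: 3; unmatched t1 rows kept: 4; unmatched t2 rows kept: 6.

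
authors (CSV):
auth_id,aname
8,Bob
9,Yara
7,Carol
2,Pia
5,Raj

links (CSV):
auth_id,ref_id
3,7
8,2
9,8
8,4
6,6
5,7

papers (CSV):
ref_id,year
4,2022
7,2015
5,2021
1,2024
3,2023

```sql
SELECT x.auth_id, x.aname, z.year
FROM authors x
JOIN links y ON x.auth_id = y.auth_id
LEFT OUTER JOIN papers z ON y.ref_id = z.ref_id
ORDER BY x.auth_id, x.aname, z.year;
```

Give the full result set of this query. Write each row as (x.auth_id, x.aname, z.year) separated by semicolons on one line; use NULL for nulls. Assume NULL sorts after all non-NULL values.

(5, Raj, 2015); (8, Bob, 2022); (8, Bob, NULL); (9, Yara, NULL)

Step 1 — x INNER JOIN y on auth_id → 4 row(s).
Then LEFT JOIN `papers z` on ref_id: each of those 4 rows is kept; rows whose y.ref_id has no match in z get NULL for z's columns.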